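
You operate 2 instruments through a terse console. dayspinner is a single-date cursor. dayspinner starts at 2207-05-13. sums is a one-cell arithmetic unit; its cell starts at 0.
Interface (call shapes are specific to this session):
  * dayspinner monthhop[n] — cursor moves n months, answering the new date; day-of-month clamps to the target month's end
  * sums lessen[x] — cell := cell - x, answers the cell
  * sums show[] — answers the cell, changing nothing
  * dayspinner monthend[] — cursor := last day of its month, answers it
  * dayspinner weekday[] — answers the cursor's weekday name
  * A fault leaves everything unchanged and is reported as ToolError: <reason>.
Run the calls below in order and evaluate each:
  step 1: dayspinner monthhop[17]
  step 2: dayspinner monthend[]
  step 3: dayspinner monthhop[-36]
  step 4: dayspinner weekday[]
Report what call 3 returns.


I call dayspinner monthhop(n=17), and see 2208-10-13.
Invoking dayspinner monthend(), and get 2208-10-31.
Using dayspinner monthhop(n=-36), and get 2205-10-31.
Then dayspinner weekday(), → Thursday.

Answer: 2205-10-31


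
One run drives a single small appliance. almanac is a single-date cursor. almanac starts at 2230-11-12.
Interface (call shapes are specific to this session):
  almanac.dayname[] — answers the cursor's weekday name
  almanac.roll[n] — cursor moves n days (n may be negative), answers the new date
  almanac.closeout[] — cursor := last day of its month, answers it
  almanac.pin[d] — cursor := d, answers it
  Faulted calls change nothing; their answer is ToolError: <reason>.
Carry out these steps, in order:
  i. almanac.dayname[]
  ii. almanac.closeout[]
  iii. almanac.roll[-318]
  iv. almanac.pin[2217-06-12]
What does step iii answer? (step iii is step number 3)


// almanac.dayname() ~> Friday
// almanac.closeout() ~> 2230-11-30
// almanac.roll(-318) ~> 2230-01-16
// almanac.pin(2217-06-12) ~> 2217-06-12

Answer: 2230-01-16


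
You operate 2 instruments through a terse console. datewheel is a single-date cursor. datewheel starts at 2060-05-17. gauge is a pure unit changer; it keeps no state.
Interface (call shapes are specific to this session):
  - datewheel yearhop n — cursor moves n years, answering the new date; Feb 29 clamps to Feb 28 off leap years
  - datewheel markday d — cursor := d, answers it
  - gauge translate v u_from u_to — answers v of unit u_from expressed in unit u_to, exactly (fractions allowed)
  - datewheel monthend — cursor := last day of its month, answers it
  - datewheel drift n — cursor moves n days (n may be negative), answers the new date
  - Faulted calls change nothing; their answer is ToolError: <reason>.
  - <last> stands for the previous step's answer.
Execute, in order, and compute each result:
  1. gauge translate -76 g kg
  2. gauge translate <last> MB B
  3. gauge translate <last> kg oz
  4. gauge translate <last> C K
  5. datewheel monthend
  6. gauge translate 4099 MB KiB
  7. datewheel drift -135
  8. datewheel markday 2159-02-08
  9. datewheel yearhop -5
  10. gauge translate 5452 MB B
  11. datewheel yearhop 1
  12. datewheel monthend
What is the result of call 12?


Answer: 2155-02-28

Derivation:
! 1. gauge translate(v=-76, u_from=g, u_to=kg) => -19/250
! 2. gauge translate(v=<last>, u_from=MB, u_to=B) => -76000
! 3. gauge translate(v=<last>, u_from=kg, u_to=oz) => -121600000000000/45359237
! 4. gauge translate(v=<last>, u_from=C, u_to=K) => -2431752202488269/907184740
! 5. datewheel monthend() => 2060-05-31
! 6. gauge translate(v=4099, u_from=MB, u_to=KiB) => 64046875/16
! 7. datewheel drift(n=-135) => 2060-01-17
! 8. datewheel markday(d=2159-02-08) => 2159-02-08
! 9. datewheel yearhop(n=-5) => 2154-02-08
! 10. gauge translate(v=5452, u_from=MB, u_to=B) => 5452000000
! 11. datewheel yearhop(n=1) => 2155-02-08
! 12. datewheel monthend() => 2155-02-28


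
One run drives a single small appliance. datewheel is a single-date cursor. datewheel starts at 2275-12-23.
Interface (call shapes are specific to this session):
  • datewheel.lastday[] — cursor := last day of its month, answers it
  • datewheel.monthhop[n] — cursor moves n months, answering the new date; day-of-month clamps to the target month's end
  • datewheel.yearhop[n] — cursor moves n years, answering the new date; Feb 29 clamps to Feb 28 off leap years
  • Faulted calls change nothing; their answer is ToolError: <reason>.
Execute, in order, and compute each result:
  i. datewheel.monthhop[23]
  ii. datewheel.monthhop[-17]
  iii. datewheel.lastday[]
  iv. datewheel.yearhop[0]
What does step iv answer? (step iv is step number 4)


// datewheel.monthhop(23) : 2277-11-23
// datewheel.monthhop(-17) : 2276-06-23
// datewheel.lastday() : 2276-06-30
// datewheel.yearhop(0) : 2276-06-30

Answer: 2276-06-30


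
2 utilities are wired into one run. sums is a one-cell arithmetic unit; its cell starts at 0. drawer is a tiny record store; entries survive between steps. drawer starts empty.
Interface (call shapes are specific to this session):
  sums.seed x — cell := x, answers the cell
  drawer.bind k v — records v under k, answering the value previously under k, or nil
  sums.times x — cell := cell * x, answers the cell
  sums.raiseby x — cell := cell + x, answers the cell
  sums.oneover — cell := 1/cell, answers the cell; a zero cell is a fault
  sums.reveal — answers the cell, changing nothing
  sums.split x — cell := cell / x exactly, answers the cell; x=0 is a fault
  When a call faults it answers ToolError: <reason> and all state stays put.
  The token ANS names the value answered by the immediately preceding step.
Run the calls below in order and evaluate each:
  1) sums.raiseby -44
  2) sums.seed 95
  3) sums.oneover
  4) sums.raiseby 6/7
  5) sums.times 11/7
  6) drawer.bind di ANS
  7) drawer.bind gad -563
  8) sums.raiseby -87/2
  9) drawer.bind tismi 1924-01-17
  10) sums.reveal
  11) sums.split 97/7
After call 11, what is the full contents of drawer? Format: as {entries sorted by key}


Answer: {di=6347/4655, gad=-563, tismi=1924-01-17}

Derivation:
→ sums.raiseby(-44)
← -44
→ sums.seed(95)
← 95
→ sums.oneover()
← 1/95
→ sums.raiseby(6/7)
← 577/665
→ sums.times(11/7)
← 6347/4655
→ drawer.bind(di, ANS)
← nil
→ drawer.bind(gad, -563)
← nil
→ sums.raiseby(-87/2)
← -392291/9310
→ drawer.bind(tismi, 1924-01-17)
← nil
→ sums.reveal()
← -392291/9310
→ sums.split(97/7)
← -392291/129010


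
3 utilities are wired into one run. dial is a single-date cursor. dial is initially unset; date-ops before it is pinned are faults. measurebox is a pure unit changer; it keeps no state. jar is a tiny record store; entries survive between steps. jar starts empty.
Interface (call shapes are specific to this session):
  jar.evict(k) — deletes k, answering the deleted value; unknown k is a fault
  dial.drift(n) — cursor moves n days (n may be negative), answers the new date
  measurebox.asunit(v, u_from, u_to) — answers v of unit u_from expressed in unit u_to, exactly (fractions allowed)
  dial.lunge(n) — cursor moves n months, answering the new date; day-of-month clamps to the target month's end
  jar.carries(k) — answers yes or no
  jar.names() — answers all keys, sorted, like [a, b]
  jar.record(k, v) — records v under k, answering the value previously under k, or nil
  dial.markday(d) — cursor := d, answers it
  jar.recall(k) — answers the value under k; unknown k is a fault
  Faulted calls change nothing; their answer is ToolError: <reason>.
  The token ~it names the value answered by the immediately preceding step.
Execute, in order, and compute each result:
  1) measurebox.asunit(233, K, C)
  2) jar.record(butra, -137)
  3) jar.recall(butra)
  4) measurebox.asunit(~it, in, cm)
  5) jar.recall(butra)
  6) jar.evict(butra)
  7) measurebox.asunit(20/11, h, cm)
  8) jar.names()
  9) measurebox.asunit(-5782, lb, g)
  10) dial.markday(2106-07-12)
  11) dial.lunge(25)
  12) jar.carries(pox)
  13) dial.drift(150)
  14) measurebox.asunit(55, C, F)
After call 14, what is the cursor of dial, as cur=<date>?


% measurebox.asunit(233, K, C) : -803/20
% jar.record(butra, -137) : nil
% jar.recall(butra) : -137
% measurebox.asunit(~it, in, cm) : -17399/50
% jar.recall(butra) : -137
% jar.evict(butra) : -137
% measurebox.asunit(20/11, h, cm) : ToolError: incompatible units
% jar.names() : []
% measurebox.asunit(-5782, lb, g) : -131133554167/50000
% dial.markday(2106-07-12) : 2106-07-12
% dial.lunge(25) : 2108-08-12
% jar.carries(pox) : no
% dial.drift(150) : 2109-01-09
% measurebox.asunit(55, C, F) : 131

Answer: cur=2109-01-09


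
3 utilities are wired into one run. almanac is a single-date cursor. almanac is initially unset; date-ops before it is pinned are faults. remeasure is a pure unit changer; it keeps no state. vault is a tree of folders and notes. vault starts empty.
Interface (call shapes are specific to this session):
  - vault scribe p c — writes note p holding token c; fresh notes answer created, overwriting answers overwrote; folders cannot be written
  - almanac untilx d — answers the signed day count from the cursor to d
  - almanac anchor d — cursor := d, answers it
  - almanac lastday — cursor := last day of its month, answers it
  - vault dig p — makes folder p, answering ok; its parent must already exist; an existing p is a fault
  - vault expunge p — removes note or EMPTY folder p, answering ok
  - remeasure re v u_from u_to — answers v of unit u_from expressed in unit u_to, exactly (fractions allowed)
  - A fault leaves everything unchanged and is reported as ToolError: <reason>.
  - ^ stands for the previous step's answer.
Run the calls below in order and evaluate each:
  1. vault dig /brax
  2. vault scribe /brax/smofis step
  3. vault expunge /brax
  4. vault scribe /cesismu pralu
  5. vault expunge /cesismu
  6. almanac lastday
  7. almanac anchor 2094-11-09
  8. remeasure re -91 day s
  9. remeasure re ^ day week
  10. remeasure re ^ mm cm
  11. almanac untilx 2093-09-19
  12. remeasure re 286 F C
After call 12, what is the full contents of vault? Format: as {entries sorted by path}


Calling vault dig using p='/brax', and get ok.
Then vault scribe using p='/brax/smofis', c='step', yielding created.
I run vault expunge using p='/brax', yielding ToolError: not empty.
Next I call vault scribe using p='/cesismu', c='pralu', yielding created.
Calling vault expunge using p='/cesismu': ok.
I run almanac lastday(), and observe ToolError: no date set.
Next I call almanac anchor using d='2094-11-09', giving 2094-11-09.
Invoking remeasure re using v='-91', u_from='day', u_to='s', and get -7862400.
Then remeasure re using v='^', u_from='day', u_to='week', and see -1123200.
Next I call remeasure re using v='^', u_from='mm', u_to='cm', and observe -112320.
I call almanac untilx using d='2093-09-19', → -416.
I run remeasure re using v='286', u_from='F', u_to='C', — result: 1270/9.

Answer: {brax/, brax/smofis=step}


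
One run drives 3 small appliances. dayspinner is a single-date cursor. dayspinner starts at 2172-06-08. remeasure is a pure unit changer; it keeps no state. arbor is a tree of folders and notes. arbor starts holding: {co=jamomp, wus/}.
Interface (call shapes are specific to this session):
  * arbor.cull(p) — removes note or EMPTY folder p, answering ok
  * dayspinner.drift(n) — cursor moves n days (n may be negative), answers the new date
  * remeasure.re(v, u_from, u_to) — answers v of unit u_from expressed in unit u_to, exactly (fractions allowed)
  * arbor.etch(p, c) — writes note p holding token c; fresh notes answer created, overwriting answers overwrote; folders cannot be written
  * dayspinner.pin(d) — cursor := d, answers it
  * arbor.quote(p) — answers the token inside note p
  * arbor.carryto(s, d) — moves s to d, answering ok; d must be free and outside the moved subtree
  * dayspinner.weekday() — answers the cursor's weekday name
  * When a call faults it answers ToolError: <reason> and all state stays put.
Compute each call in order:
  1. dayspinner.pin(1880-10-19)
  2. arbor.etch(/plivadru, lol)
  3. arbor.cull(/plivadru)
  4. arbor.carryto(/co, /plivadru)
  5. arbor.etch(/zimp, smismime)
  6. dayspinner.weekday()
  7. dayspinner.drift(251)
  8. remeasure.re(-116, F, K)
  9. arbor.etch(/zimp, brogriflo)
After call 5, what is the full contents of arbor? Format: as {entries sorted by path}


>> dayspinner.pin(d=1880-10-19)
<< 1880-10-19
>> arbor.etch(p=/plivadru, c=lol)
<< created
>> arbor.cull(p=/plivadru)
<< ok
>> arbor.carryto(s=/co, d=/plivadru)
<< ok
>> arbor.etch(p=/zimp, c=smismime)
<< created
>> dayspinner.weekday()
<< Tuesday
>> dayspinner.drift(n=251)
<< 1881-06-27
>> remeasure.re(v=-116, u_from=F, u_to=K)
<< 34367/180
>> arbor.etch(p=/zimp, c=brogriflo)
<< overwrote

Answer: {plivadru=jamomp, wus/, zimp=smismime}


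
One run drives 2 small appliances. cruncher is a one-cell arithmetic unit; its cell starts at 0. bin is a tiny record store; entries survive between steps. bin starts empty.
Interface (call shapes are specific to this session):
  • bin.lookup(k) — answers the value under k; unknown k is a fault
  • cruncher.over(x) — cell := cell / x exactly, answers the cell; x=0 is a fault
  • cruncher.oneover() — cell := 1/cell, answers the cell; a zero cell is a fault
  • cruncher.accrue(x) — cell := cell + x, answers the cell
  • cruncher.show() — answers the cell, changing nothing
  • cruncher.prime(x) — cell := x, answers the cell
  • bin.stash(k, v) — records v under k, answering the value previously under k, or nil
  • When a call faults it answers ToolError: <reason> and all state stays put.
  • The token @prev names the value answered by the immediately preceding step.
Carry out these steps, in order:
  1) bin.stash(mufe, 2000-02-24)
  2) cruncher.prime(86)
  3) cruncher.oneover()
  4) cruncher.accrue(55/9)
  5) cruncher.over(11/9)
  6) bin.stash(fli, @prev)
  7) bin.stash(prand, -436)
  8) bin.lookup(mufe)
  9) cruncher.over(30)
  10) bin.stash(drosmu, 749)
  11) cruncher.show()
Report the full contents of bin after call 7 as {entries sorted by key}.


Answer: {fli=4739/946, mufe=2000-02-24, prand=-436}

Derivation:
% stash k→mufe v→2000-02-24
  nil
% prime x→86
  86
% oneover
  1/86
% accrue x→55/9
  4739/774
% over x→11/9
  4739/946
% stash k→fli v→@prev
  nil
% stash k→prand v→-436
  nil
% lookup k→mufe
  2000-02-24
% over x→30
  4739/28380
% stash k→drosmu v→749
  nil
% show
  4739/28380


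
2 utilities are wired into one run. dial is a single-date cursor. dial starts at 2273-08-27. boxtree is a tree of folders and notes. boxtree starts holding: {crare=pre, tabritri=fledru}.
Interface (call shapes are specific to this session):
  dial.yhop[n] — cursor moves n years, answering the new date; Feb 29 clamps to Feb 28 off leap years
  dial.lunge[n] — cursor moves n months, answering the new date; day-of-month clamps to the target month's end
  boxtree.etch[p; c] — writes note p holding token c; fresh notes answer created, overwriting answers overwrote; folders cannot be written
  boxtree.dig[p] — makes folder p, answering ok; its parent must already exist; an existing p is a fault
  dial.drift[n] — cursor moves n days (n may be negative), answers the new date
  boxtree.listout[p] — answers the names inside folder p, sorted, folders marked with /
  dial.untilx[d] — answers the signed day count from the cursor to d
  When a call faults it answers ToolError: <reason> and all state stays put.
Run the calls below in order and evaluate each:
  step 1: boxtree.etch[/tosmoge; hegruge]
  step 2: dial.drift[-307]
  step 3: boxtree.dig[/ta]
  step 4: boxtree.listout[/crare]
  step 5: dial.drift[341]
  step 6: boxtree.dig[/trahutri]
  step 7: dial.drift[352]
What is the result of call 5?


% boxtree.etch /tosmoge hegruge
  created
% dial.drift -307
  2272-10-24
% boxtree.dig /ta
  ok
% boxtree.listout /crare
  ToolError: not a directory
% dial.drift 341
  2273-09-30
% boxtree.dig /trahutri
  ok
% dial.drift 352
  2274-09-17

Answer: 2273-09-30


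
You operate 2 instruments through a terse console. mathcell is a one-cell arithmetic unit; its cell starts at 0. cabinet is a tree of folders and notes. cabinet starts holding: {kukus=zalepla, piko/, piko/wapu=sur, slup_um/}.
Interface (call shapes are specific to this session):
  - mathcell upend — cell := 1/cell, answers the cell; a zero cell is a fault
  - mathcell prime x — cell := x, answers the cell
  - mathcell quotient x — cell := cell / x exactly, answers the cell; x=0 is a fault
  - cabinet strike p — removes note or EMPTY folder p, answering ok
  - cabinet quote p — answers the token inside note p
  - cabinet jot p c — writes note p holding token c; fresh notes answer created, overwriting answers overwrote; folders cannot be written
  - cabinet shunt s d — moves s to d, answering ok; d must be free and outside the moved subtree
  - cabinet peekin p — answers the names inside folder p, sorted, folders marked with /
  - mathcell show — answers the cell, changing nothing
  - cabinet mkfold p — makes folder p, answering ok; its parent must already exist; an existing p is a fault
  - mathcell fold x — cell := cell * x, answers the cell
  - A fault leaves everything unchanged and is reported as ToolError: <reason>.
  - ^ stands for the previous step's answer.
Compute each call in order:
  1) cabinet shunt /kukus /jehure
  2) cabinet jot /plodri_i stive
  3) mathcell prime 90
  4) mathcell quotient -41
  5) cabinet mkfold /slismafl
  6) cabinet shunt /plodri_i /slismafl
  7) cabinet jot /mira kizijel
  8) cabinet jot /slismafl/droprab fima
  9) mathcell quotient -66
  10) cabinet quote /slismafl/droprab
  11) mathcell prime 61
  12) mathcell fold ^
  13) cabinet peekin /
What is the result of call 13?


Act: cabinet shunt[s→/kukus; d→/jehure]
Obs: ok
Act: cabinet jot[p→/plodri_i; c→stive]
Obs: created
Act: mathcell prime[x→90]
Obs: 90
Act: mathcell quotient[x→-41]
Obs: -90/41
Act: cabinet mkfold[p→/slismafl]
Obs: ok
Act: cabinet shunt[s→/plodri_i; d→/slismafl]
Obs: ToolError: exists
Act: cabinet jot[p→/mira; c→kizijel]
Obs: created
Act: cabinet jot[p→/slismafl/droprab; c→fima]
Obs: created
Act: mathcell quotient[x→-66]
Obs: 15/451
Act: cabinet quote[p→/slismafl/droprab]
Obs: fima
Act: mathcell prime[x→61]
Obs: 61
Act: mathcell fold[x→^]
Obs: 3721
Act: cabinet peekin[p→/]
Obs: [jehure, mira, piko/, plodri_i, slismafl/, slup_um/]

Answer: [jehure, mira, piko/, plodri_i, slismafl/, slup_um/]


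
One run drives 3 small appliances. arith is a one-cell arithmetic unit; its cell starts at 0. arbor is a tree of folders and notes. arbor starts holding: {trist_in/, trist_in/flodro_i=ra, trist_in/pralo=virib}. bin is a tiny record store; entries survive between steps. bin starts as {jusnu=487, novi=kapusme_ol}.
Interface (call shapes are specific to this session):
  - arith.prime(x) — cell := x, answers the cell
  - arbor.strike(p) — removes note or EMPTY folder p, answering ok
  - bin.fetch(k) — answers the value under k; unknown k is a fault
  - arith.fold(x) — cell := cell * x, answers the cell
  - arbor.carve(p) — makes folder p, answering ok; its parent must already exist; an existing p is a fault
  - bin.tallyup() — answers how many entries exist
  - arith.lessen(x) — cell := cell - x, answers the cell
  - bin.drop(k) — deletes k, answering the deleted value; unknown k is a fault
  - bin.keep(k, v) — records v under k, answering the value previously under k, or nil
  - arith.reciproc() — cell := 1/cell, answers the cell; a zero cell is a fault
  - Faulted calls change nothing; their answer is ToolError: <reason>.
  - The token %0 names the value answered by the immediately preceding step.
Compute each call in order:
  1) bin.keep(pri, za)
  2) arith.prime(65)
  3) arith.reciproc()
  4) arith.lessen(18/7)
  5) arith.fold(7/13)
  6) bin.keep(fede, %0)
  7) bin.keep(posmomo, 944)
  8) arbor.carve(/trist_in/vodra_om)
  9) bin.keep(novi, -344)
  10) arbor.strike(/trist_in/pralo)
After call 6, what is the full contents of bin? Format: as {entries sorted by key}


% keep k→pri v→za
  nil
% prime x→65
  65
% reciproc
  1/65
% lessen x→18/7
  -1163/455
% fold x→7/13
  -1163/845
% keep k→fede v→%0
  nil
% keep k→posmomo v→944
  nil
% carve p→/trist_in/vodra_om
  ok
% keep k→novi v→-344
  kapusme_ol
% strike p→/trist_in/pralo
  ok

Answer: {fede=-1163/845, jusnu=487, novi=kapusme_ol, pri=za}


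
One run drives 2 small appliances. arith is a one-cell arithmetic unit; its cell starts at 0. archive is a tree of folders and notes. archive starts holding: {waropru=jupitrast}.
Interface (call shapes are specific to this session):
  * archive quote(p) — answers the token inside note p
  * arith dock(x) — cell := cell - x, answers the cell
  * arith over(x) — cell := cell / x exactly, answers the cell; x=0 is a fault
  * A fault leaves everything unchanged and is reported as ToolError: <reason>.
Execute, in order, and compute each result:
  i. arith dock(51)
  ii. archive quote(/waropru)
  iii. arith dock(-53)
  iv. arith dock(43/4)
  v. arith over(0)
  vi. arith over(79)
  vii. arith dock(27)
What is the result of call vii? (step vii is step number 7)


Answer: -8567/316

Derivation:
-- 1. arith dock(x→51) == -51
-- 2. archive quote(p→/waropru) == jupitrast
-- 3. arith dock(x→-53) == 2
-- 4. arith dock(x→43/4) == -35/4
-- 5. arith over(x→0) == ToolError: division by zero
-- 6. arith over(x→79) == -35/316
-- 7. arith dock(x→27) == -8567/316


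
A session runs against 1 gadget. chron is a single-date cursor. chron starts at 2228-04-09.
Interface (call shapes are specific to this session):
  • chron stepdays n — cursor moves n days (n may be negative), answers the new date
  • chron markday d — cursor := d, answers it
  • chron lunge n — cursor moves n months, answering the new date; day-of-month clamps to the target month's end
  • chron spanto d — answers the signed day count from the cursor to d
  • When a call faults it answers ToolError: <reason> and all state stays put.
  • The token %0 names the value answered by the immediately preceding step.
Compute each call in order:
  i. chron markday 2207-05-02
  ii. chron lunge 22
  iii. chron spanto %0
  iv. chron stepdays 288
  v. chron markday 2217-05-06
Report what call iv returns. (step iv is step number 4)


;; 1. chron markday(d: 2207-05-02) ~> 2207-05-02
;; 2. chron lunge(n: 22) ~> 2209-03-02
;; 3. chron spanto(d: %0) ~> 0
;; 4. chron stepdays(n: 288) ~> 2209-12-15
;; 5. chron markday(d: 2217-05-06) ~> 2217-05-06

Answer: 2209-12-15


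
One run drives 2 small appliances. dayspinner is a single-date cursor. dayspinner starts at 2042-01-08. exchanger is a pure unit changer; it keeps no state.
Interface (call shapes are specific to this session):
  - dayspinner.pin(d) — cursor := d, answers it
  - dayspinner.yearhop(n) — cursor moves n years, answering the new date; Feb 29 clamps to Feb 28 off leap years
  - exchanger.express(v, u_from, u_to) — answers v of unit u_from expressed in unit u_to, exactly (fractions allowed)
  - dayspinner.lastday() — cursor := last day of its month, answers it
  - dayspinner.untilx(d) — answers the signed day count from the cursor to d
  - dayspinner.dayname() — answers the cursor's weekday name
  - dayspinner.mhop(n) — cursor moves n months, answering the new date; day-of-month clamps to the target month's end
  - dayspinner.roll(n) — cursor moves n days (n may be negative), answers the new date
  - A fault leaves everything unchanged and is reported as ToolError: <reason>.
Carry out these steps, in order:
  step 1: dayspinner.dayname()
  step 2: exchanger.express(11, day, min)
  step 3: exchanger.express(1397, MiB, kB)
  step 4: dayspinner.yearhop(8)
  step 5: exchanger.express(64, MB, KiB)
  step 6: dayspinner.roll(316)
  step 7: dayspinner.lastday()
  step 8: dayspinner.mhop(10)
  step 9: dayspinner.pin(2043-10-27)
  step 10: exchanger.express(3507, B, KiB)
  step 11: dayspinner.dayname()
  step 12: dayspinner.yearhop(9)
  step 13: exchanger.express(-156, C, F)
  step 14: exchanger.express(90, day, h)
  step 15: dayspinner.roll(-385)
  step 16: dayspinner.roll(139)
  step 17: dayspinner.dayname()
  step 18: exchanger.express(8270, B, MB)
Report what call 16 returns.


I invoke dayname, → Wednesday.
Invoking express using v=11, u_from=day, u_to=min, → 15840.
Next I call express using v=1397, u_from=MiB, u_to=kB, and observe 183107584/125.
Next I call yearhop using n=8, giving 2050-01-08.
Now I run express using v=64, u_from=MB, u_to=KiB, and get 62500.
I try roll using n=316, — result: 2050-11-20.
I use lastday(), yielding 2050-11-30.
I call mhop using n=10, yielding 2051-09-30.
Then pin using d=2043-10-27, → 2043-10-27.
I use express using v=3507, u_from=B, u_to=KiB, giving 3507/1024.
Now I run dayname, — result: Tuesday.
I use yearhop using n=9, which returns 2052-10-27.
Using express using v=-156, u_from=C, u_to=F, which returns -1244/5.
I call express using v=90, u_from=day, u_to=h, yielding 2160.
I call roll using n=-385, which returns 2051-10-08.
Calling roll using n=139, and get 2052-02-24.
I run dayname(), and see Saturday.
I invoke express using v=8270, u_from=B, u_to=MB, and get 827/100000.

Answer: 2052-02-24


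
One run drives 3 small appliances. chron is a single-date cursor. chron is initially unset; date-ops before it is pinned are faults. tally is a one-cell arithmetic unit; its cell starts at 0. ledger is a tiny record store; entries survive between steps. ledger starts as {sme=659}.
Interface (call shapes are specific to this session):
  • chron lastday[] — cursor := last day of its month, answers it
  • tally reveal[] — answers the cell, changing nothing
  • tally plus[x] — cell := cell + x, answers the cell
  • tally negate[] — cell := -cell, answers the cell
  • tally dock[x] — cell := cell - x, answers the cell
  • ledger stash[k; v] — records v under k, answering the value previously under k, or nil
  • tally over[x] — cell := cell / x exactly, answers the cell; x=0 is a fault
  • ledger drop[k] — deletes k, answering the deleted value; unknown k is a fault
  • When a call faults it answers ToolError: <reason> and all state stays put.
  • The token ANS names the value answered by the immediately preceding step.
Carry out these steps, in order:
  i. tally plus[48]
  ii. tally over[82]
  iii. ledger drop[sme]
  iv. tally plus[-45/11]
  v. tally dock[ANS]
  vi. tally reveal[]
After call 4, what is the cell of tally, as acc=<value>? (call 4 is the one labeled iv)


Answer: acc=-1581/451

Derivation:
I run tally plus using 48, and see 48.
Invoking tally over using 82, yielding 24/41.
I use ledger drop using sme, and get 659.
I try tally plus using -45/11, giving -1581/451.
I invoke tally dock using ANS: 0.
I run tally reveal(), and get 0.


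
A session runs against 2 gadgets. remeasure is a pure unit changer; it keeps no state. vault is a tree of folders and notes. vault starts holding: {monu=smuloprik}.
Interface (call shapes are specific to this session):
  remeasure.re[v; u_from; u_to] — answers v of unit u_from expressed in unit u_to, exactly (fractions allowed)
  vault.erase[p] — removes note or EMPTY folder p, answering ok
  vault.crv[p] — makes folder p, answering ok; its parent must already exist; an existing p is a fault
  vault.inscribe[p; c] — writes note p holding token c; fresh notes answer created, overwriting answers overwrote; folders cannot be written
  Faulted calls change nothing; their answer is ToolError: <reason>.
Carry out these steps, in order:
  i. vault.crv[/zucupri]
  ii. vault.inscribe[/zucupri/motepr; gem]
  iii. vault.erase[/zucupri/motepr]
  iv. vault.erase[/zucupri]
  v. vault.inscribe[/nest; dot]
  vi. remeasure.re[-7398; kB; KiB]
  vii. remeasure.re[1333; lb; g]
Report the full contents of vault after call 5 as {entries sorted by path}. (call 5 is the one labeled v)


Answer: {monu=smuloprik, nest=dot}

Derivation:
-> vault.crv(p→/zucupri)
<- ok
-> vault.inscribe(p→/zucupri/motepr, c→gem)
<- created
-> vault.erase(p→/zucupri/motepr)
<- ok
-> vault.erase(p→/zucupri)
<- ok
-> vault.inscribe(p→/nest, c→dot)
<- created
-> remeasure.re(v→-7398, u_from→kB, u_to→KiB)
<- -462375/64
-> remeasure.re(v→1333, u_from→lb, u_to→g)
<- 60463862921/100000


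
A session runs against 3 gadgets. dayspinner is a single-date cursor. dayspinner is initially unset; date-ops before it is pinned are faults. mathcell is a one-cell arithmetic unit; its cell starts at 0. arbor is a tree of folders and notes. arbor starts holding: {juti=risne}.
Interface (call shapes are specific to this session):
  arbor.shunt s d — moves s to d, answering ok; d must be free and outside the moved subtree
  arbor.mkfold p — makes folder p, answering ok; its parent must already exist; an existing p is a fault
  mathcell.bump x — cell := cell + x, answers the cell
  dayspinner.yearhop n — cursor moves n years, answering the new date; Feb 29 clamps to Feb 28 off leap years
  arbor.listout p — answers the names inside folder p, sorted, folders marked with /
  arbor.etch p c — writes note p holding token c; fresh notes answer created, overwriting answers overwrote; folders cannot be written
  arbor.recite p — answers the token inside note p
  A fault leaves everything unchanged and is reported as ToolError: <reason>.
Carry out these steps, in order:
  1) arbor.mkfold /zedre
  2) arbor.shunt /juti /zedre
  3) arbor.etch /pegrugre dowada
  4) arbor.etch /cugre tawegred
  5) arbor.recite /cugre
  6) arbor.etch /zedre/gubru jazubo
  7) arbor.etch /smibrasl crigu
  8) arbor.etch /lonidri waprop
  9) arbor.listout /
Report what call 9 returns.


==> arbor.mkfold(/zedre)
<== ok
==> arbor.shunt(/juti, /zedre)
<== ToolError: exists
==> arbor.etch(/pegrugre, dowada)
<== created
==> arbor.etch(/cugre, tawegred)
<== created
==> arbor.recite(/cugre)
<== tawegred
==> arbor.etch(/zedre/gubru, jazubo)
<== created
==> arbor.etch(/smibrasl, crigu)
<== created
==> arbor.etch(/lonidri, waprop)
<== created
==> arbor.listout(/)
<== [cugre, juti, lonidri, pegrugre, smibrasl, zedre/]

Answer: [cugre, juti, lonidri, pegrugre, smibrasl, zedre/]


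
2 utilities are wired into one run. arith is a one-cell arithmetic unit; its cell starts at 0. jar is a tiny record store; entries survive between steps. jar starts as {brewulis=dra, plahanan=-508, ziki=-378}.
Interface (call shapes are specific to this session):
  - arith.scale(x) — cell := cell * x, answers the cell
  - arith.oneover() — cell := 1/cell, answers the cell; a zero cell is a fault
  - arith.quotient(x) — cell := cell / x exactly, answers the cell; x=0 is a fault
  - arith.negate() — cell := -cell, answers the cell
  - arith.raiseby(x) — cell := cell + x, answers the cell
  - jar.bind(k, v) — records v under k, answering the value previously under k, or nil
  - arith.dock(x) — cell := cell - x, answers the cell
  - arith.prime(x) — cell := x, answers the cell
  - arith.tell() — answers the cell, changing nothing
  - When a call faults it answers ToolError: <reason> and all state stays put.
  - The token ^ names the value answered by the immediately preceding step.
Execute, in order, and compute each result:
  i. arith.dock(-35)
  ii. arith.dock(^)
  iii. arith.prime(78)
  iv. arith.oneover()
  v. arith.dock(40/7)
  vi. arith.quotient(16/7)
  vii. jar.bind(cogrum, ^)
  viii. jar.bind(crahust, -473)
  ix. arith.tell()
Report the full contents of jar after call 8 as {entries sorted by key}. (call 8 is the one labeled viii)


[in] arith.dock x: -35
= 35
[in] arith.dock x: ^
= 0
[in] arith.prime x: 78
= 78
[in] arith.oneover
= 1/78
[in] arith.dock x: 40/7
= -3113/546
[in] arith.quotient x: 16/7
= -3113/1248
[in] jar.bind k: cogrum v: ^
= nil
[in] jar.bind k: crahust v: -473
= nil
[in] arith.tell
= -3113/1248

Answer: {brewulis=dra, cogrum=-3113/1248, crahust=-473, plahanan=-508, ziki=-378}


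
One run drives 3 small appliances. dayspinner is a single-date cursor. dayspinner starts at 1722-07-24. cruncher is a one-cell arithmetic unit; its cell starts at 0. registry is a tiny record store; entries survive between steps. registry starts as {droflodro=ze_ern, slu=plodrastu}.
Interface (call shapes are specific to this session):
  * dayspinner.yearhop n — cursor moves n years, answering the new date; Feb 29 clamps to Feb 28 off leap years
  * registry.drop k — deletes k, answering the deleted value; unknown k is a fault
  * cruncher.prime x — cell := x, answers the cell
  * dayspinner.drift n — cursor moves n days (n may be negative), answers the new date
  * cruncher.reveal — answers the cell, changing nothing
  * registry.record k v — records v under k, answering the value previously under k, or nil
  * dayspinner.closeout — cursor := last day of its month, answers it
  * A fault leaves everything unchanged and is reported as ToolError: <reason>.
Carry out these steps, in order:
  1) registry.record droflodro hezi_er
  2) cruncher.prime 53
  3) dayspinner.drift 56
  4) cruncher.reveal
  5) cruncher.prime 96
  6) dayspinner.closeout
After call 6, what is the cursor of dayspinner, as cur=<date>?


Answer: cur=1722-09-30

Derivation:
;; registry.record(k='droflodro', v='hezi_er') ~> ze_ern
;; cruncher.prime(x='53') ~> 53
;; dayspinner.drift(n='56') ~> 1722-09-18
;; cruncher.reveal() ~> 53
;; cruncher.prime(x='96') ~> 96
;; dayspinner.closeout() ~> 1722-09-30


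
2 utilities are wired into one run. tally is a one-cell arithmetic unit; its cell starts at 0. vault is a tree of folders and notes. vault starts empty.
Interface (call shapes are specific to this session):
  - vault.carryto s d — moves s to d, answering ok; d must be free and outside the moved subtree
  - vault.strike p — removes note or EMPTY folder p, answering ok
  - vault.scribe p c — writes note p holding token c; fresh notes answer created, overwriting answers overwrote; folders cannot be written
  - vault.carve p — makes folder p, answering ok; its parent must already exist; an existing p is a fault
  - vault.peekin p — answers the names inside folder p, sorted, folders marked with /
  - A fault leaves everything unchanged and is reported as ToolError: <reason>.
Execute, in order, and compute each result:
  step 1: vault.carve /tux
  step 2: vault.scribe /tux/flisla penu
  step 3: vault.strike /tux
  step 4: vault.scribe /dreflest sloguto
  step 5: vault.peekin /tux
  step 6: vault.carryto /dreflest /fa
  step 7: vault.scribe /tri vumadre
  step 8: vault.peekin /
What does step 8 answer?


$ carve p='/tux'
= ok
$ scribe p='/tux/flisla' c='penu'
= created
$ strike p='/tux'
= ToolError: not empty
$ scribe p='/dreflest' c='sloguto'
= created
$ peekin p='/tux'
= [flisla]
$ carryto s='/dreflest' d='/fa'
= ok
$ scribe p='/tri' c='vumadre'
= created
$ peekin p='/'
= [fa, tri, tux/]

Answer: [fa, tri, tux/]


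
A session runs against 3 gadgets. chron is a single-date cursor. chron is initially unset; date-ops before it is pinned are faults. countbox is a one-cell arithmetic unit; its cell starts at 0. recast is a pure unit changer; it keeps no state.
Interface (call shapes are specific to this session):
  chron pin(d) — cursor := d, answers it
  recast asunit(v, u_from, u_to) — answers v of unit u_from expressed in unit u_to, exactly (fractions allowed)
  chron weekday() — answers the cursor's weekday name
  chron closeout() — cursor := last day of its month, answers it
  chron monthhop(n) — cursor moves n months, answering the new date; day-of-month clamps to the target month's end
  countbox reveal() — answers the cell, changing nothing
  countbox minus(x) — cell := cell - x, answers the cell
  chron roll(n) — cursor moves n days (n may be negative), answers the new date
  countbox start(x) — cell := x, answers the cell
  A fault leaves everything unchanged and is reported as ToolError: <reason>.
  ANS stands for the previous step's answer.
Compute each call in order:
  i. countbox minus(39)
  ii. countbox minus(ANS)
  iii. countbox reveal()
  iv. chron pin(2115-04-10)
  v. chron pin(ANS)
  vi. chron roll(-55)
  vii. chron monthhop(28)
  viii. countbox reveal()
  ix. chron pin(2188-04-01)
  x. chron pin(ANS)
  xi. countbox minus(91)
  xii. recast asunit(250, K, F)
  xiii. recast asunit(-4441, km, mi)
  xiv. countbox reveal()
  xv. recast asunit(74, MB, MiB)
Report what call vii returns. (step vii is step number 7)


! 1. countbox minus(x: 39) ~> -39
! 2. countbox minus(x: ANS) ~> 0
! 3. countbox reveal() ~> 0
! 4. chron pin(d: 2115-04-10) ~> 2115-04-10
! 5. chron pin(d: ANS) ~> 2115-04-10
! 6. chron roll(n: -55) ~> 2115-02-14
! 7. chron monthhop(n: 28) ~> 2117-06-14
! 8. countbox reveal() ~> 0
! 9. chron pin(d: 2188-04-01) ~> 2188-04-01
! 10. chron pin(d: ANS) ~> 2188-04-01
! 11. countbox minus(x: 91) ~> -91
! 12. recast asunit(v: 250, u_from: K, u_to: F) ~> -967/100
! 13. recast asunit(v: -4441, u_from: km, u_to: mi) ~> -69390625/25146
! 14. countbox reveal() ~> -91
! 15. recast asunit(v: 74, u_from: MB, u_to: MiB) ~> 578125/8192

Answer: 2117-06-14


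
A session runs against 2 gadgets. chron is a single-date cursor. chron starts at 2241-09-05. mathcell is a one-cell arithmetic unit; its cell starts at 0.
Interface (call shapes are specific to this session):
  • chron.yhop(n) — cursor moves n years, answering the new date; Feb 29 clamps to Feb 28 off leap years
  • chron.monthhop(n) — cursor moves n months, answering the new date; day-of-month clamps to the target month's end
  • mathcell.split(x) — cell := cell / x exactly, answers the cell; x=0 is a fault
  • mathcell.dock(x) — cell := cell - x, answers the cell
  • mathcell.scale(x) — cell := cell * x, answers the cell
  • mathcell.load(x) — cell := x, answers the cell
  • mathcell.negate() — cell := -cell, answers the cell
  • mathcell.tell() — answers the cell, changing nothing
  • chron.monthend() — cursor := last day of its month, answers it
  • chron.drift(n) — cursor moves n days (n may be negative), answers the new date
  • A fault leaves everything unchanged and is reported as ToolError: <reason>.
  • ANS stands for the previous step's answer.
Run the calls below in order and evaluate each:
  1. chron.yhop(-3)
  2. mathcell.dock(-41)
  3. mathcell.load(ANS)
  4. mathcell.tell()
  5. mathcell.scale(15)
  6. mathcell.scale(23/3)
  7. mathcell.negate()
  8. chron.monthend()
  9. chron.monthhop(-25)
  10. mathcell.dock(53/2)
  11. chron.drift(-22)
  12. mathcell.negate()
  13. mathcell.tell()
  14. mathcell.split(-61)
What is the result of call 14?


Answer: -9483/122

Derivation:
# 1. chron.yhop(n: -3) : 2238-09-05
# 2. mathcell.dock(x: -41) : 41
# 3. mathcell.load(x: ANS) : 41
# 4. mathcell.tell() : 41
# 5. mathcell.scale(x: 15) : 615
# 6. mathcell.scale(x: 23/3) : 4715
# 7. mathcell.negate() : -4715
# 8. chron.monthend() : 2238-09-30
# 9. chron.monthhop(n: -25) : 2236-08-30
# 10. mathcell.dock(x: 53/2) : -9483/2
# 11. chron.drift(n: -22) : 2236-08-08
# 12. mathcell.negate() : 9483/2
# 13. mathcell.tell() : 9483/2
# 14. mathcell.split(x: -61) : -9483/122


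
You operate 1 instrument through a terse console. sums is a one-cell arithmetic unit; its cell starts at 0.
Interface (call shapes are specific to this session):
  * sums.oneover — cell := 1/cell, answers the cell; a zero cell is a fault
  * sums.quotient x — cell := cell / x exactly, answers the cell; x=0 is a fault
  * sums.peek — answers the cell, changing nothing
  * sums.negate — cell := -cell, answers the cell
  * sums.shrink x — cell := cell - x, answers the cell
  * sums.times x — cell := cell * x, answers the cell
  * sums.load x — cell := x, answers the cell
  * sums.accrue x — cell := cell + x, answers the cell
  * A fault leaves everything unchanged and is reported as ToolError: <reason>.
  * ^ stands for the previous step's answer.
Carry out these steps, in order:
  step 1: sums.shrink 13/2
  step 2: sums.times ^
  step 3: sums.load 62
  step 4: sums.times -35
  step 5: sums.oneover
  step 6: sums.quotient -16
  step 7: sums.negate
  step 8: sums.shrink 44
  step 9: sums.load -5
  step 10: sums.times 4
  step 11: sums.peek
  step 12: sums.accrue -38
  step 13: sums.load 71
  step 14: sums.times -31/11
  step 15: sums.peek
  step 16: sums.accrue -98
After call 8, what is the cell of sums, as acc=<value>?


CALL sums.shrink[x='13/2']
RET  -13/2
CALL sums.times[x='^']
RET  169/4
CALL sums.load[x='62']
RET  62
CALL sums.times[x='-35']
RET  -2170
CALL sums.oneover[]
RET  -1/2170
CALL sums.quotient[x='-16']
RET  1/34720
CALL sums.negate[]
RET  -1/34720
CALL sums.shrink[x='44']
RET  -1527681/34720
CALL sums.load[x='-5']
RET  -5
CALL sums.times[x='4']
RET  -20
CALL sums.peek[]
RET  -20
CALL sums.accrue[x='-38']
RET  -58
CALL sums.load[x='71']
RET  71
CALL sums.times[x='-31/11']
RET  -2201/11
CALL sums.peek[]
RET  -2201/11
CALL sums.accrue[x='-98']
RET  -3279/11

Answer: acc=-1527681/34720
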